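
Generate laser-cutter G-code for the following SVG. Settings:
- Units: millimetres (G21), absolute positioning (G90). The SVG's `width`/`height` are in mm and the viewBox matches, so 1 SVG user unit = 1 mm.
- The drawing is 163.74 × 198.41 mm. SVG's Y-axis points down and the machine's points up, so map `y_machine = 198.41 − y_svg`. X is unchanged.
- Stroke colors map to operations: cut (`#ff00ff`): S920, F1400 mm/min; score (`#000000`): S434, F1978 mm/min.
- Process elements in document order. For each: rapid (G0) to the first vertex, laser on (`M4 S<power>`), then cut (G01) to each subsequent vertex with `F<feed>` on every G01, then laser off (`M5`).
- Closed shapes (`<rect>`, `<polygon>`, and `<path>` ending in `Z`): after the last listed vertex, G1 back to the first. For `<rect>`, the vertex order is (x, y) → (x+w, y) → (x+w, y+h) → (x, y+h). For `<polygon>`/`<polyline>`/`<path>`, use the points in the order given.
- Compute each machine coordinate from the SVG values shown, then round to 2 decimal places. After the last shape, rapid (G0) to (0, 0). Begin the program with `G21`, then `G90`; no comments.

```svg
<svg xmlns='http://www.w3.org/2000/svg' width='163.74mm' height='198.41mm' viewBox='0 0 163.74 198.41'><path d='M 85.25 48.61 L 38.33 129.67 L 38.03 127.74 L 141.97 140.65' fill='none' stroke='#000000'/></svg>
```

Since the viewBox matches the mm dimensions, user units are millimetres directly. The only transform is the Y-flip y_m = 198.41 − y_svg.

Shape 1 is a open polyline drawn with `<path>`. Its stroke #000000 means score at S434, F1978. After flipping Y the toolpath is (85.25,149.80) → (38.33,68.74) → (38.03,70.67) → (141.97,57.76).

G21
G90
G0 X85.25 Y149.80
M4 S434
G01 X38.33 Y68.74 F1978
G01 X38.03 Y70.67 F1978
G01 X141.97 Y57.76 F1978
M5
G0 X0.00 Y0.00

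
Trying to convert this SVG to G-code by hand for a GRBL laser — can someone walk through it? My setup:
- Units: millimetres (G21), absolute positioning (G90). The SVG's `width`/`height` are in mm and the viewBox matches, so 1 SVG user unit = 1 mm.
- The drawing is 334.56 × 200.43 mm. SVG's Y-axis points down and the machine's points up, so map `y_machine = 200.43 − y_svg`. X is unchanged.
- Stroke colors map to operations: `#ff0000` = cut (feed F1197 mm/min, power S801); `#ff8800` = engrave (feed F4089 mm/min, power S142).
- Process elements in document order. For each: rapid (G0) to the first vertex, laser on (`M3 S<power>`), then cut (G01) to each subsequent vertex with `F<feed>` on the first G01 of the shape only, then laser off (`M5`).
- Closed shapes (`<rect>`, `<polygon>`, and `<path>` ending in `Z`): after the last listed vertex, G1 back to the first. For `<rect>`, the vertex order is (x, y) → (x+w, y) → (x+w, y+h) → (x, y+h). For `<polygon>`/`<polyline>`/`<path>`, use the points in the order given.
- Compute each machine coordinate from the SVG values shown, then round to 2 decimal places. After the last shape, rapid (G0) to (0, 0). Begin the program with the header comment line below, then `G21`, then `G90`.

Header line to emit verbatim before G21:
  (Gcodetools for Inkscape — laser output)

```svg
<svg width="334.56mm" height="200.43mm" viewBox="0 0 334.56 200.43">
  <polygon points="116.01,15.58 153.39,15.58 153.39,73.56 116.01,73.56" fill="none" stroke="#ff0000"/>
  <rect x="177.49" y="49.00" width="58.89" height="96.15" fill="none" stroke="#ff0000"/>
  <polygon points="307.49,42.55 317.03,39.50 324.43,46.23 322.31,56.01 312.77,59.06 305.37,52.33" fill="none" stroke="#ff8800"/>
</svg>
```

(Gcodetools for Inkscape — laser output)
G21
G90
G0 X116.01 Y184.85
M3 S801
G01 X153.39 Y184.85 F1197
G01 X153.39 Y126.87
G01 X116.01 Y126.87
G01 X116.01 Y184.85
M5
G0 X177.49 Y151.43
M3 S801
G01 X236.38 Y151.43 F1197
G01 X236.38 Y55.28
G01 X177.49 Y55.28
G01 X177.49 Y151.43
M5
G0 X307.49 Y157.88
M3 S142
G01 X317.03 Y160.93 F4089
G01 X324.43 Y154.20
G01 X322.31 Y144.42
G01 X312.77 Y141.37
G01 X305.37 Y148.10
G01 X307.49 Y157.88
M5
G0 X0.00 Y0.00

1 u = 1 mm; y_m = 200.43 − y.

[1] `<polygon>` rectangle, #ff0000→cut S801 F1197: (116.01,184.85) → (153.39,184.85) → (153.39,126.87) → (116.01,126.87) → (116.01,184.85) (closed)

[2] `<rect>` rectangle, #ff0000→cut S801 F1197: (177.49,151.43) → (236.38,151.43) → (236.38,55.28) → (177.49,55.28) → (177.49,151.43) (closed)

[3] `<polygon>` regular polygon, #ff8800→engrave S142 F4089: (307.49,157.88) → (317.03,160.93) → (324.43,154.20) → (322.31,144.42) → (312.77,141.37) → (305.37,148.10) → (307.49,157.88) (closed)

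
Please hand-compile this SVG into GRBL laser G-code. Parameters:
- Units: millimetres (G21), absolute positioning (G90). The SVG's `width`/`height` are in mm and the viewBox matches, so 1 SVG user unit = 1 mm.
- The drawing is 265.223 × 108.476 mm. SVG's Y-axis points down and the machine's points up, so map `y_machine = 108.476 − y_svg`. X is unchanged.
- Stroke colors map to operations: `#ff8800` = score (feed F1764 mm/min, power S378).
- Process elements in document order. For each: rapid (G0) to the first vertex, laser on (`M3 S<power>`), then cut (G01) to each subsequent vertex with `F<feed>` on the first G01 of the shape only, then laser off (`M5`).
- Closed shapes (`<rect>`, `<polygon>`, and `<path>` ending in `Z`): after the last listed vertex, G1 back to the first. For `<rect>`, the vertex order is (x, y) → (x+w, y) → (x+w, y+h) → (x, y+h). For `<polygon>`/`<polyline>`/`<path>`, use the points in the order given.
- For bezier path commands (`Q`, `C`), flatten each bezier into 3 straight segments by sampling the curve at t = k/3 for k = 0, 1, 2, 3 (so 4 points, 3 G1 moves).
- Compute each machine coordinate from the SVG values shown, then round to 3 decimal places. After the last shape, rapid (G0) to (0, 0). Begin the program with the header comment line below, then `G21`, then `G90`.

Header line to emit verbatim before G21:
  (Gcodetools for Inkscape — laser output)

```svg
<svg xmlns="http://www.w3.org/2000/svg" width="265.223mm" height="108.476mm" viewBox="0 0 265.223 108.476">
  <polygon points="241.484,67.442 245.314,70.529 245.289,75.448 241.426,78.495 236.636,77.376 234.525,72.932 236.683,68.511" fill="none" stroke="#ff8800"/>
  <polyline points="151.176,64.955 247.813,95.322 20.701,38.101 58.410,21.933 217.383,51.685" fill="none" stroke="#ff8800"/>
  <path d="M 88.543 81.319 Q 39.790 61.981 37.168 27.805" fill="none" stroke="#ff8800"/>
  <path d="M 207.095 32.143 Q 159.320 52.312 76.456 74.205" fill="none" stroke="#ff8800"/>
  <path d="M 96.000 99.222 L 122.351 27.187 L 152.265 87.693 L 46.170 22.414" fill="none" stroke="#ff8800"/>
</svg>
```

(Gcodetools for Inkscape — laser output)
G21
G90
G0 X241.484 Y41.034
M3 S378
G01 X245.314 Y37.947 F1764
G01 X245.289 Y33.028
G01 X241.426 Y29.981
G01 X236.636 Y31.100
G01 X234.525 Y35.544
G01 X236.683 Y39.965
G01 X241.484 Y41.034
M5
G0 X151.176 Y43.521
M3 S378
G01 X247.813 Y13.154 F1764
G01 X20.701 Y70.375
G01 X58.410 Y86.543
G01 X217.383 Y56.791
M5
G0 X88.543 Y27.157
M3 S378
G01 X61.167 Y41.698 F1764
G01 X44.042 Y59.536
G01 X37.168 Y80.671
M5
G0 X207.095 Y76.333
M3 S378
G01 X171.346 Y62.695 F1764
G01 X127.800 Y48.675
G01 X76.456 Y34.271
M5
G0 X96.000 Y9.254
M3 S378
G01 X122.351 Y81.289 F1764
G01 X152.265 Y20.783
G01 X46.170 Y86.062
M5
G0 X0.000 Y0.000

Since the viewBox matches the mm dimensions, user units are millimetres directly. The only transform is the Y-flip y_m = 108.476 − y_svg.

Shape 1 is a regular polygon drawn with `<polygon>`. Its stroke #ff8800 means score at S378, F1764. After flipping Y the toolpath is (241.484,41.034) → (245.314,37.947) → (245.289,33.028) → (241.426,29.981) → (236.636,31.100) → (234.525,35.544) → (236.683,39.965) → (241.484,41.034), returning to the start.

Shape 2 is a open polyline drawn with `<polyline>`. Its stroke #ff8800 means score at S378, F1764. After flipping Y the toolpath is (151.176,43.521) → (247.813,13.154) → (20.701,70.375) → (58.410,86.543) → (217.383,56.791).

Shape 3 is a quadratic bezier drawn with `<path>`. Its stroke #ff8800 means score at S378, F1764. After flipping Y the toolpath is (88.543,27.157) → (61.167,41.698) → (44.042,59.536) → (37.168,80.671).

Shape 4 is a quadratic bezier drawn with `<path>`. Its stroke #ff8800 means score at S378, F1764. After flipping Y the toolpath is (207.095,76.333) → (171.346,62.695) → (127.800,48.675) → (76.456,34.271).

Shape 5 is a open polyline drawn with `<path>`. Its stroke #ff8800 means score at S378, F1764. After flipping Y the toolpath is (96.000,9.254) → (122.351,81.289) → (152.265,20.783) → (46.170,86.062).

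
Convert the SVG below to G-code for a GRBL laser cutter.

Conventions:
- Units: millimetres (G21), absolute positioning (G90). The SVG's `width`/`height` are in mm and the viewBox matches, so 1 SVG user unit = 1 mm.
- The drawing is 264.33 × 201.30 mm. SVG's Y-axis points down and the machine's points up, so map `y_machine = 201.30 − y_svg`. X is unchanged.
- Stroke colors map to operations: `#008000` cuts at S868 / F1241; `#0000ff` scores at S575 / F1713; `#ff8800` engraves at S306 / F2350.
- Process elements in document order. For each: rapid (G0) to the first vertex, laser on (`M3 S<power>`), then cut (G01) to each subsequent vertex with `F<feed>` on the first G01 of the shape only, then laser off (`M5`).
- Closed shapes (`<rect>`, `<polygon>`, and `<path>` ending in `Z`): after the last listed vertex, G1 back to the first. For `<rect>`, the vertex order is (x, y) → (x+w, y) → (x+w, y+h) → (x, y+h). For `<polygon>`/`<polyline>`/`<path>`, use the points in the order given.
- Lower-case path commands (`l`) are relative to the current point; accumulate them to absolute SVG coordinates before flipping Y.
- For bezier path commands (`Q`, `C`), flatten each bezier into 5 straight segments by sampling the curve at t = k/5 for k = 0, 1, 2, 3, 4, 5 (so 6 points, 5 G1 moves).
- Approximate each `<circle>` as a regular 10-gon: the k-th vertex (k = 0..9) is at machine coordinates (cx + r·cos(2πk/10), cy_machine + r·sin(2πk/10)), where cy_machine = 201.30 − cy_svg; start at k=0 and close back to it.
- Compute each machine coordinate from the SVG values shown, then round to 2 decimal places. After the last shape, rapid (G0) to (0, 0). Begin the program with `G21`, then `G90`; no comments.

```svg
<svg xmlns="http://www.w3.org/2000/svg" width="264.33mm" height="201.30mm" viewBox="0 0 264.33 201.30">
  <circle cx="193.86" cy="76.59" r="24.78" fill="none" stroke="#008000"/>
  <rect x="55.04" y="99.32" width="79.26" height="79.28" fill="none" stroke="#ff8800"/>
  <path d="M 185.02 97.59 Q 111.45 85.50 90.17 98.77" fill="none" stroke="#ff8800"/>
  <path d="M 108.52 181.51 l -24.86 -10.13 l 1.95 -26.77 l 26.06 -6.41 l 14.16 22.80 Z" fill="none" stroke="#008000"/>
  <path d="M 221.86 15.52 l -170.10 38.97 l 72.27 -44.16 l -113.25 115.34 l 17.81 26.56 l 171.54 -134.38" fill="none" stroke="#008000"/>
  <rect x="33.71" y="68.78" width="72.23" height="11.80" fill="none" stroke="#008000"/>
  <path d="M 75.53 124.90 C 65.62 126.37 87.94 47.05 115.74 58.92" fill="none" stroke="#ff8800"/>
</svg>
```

1 u = 1 mm; y_m = 201.30 − y.

[1] `<circle>` circle, #008000→cut S868 F1241: (218.64,124.71) → (213.91,139.28) → (201.52,148.28) → (186.20,148.28) → (173.81,139.28) → (169.08,124.71) → (173.81,110.14) → (186.20,101.14) → (201.52,101.14) → (213.91,110.14) → (218.64,124.71) (closed)

[2] `<rect>` rectangle, #ff8800→engrave S306 F2350: (55.04,101.98) → (134.30,101.98) → (134.30,22.70) → (55.04,22.70) → (55.04,101.98) (closed)

[3] `<path>` quadratic bezier, #ff8800→engrave S306 F2350: (185.02,103.71) → (157.68,107.53) → (134.53,109.32) → (115.56,109.09) → (100.77,106.82) → (90.17,102.53)

[4] `<path>` regular polygon, #008000→cut S868 F1241: (108.52,19.79) → (83.66,29.92) → (85.61,56.69) → (111.67,63.10) → (125.83,40.30) → (108.52,19.79) (closed)

[5] `<path>` open polyline, #008000→cut S868 F1241: (221.86,185.78) → (51.76,146.81) → (124.03,190.97) → (10.78,75.63) → (28.59,49.07) → (200.13,183.45)

[6] `<rect>` rectangle, #008000→cut S868 F1241: (33.71,132.52) → (105.94,132.52) → (105.94,120.72) → (33.71,120.72) → (33.71,132.52) (closed)

[7] `<path>` cubic bezier, #ff8800→engrave S306 F2350: (75.53,76.40) → (73.24,83.84) → (77.40,102.41) → (86.72,123.86) → (99.93,139.94) → (115.74,142.38)

G21
G90
G0 X218.64 Y124.71
M3 S868
G01 X213.91 Y139.28 F1241
G01 X201.52 Y148.28
G01 X186.20 Y148.28
G01 X173.81 Y139.28
G01 X169.08 Y124.71
G01 X173.81 Y110.14
G01 X186.20 Y101.14
G01 X201.52 Y101.14
G01 X213.91 Y110.14
G01 X218.64 Y124.71
M5
G0 X55.04 Y101.98
M3 S306
G01 X134.30 Y101.98 F2350
G01 X134.30 Y22.70
G01 X55.04 Y22.70
G01 X55.04 Y101.98
M5
G0 X185.02 Y103.71
M3 S306
G01 X157.68 Y107.53 F2350
G01 X134.53 Y109.32
G01 X115.56 Y109.09
G01 X100.77 Y106.82
G01 X90.17 Y102.53
M5
G0 X108.52 Y19.79
M3 S868
G01 X83.66 Y29.92 F1241
G01 X85.61 Y56.69
G01 X111.67 Y63.10
G01 X125.83 Y40.30
G01 X108.52 Y19.79
M5
G0 X221.86 Y185.78
M3 S868
G01 X51.76 Y146.81 F1241
G01 X124.03 Y190.97
G01 X10.78 Y75.63
G01 X28.59 Y49.07
G01 X200.13 Y183.45
M5
G0 X33.71 Y132.52
M3 S868
G01 X105.94 Y132.52 F1241
G01 X105.94 Y120.72
G01 X33.71 Y120.72
G01 X33.71 Y132.52
M5
G0 X75.53 Y76.40
M3 S306
G01 X73.24 Y83.84 F2350
G01 X77.40 Y102.41
G01 X86.72 Y123.86
G01 X99.93 Y139.94
G01 X115.74 Y142.38
M5
G0 X0.00 Y0.00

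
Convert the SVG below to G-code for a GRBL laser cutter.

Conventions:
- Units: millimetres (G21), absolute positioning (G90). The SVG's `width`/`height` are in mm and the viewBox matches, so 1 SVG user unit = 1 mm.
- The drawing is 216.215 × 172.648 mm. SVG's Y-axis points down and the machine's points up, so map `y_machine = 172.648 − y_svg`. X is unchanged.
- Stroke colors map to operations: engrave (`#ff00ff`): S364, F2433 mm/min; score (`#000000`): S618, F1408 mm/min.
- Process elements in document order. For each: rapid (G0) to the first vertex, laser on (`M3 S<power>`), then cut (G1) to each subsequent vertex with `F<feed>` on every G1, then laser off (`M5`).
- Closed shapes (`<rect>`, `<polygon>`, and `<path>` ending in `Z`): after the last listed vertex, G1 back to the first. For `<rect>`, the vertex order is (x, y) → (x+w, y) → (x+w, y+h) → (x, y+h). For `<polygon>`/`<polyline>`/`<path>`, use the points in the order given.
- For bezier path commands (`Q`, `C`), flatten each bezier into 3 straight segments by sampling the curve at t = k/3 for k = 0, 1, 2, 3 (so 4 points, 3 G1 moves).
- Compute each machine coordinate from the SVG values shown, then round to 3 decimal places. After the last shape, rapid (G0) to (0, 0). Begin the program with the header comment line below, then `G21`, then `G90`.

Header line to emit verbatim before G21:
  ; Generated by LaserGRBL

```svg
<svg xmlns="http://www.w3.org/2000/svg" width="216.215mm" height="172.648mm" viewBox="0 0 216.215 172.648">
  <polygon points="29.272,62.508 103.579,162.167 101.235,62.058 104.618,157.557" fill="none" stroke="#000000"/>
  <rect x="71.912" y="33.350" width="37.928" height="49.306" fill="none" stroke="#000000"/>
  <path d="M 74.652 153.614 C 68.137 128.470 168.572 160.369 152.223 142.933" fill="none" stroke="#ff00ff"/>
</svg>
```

1 u = 1 mm; y_m = 172.648 − y.

[1] `<polygon>` closed polygon, #000000→score S618 F1408: (29.272,110.140) → (103.579,10.481) → (101.235,110.590) → (104.618,15.091) → (29.272,110.140) (closed)

[2] `<rect>` rectangle, #000000→score S618 F1408: (71.912,139.298) → (109.840,139.298) → (109.840,89.992) → (71.912,89.992) → (71.912,139.298) (closed)

[3] `<path>` cubic bezier, #ff00ff→engrave S364 F2433: (74.652,19.034) → (95.501,29.104) → (137.930,24.784) → (152.223,29.715)

; Generated by LaserGRBL
G21
G90
G0 X29.272 Y110.140
M3 S618
G1 X103.579 Y10.481 F1408
G1 X101.235 Y110.590 F1408
G1 X104.618 Y15.091 F1408
G1 X29.272 Y110.140 F1408
M5
G0 X71.912 Y139.298
M3 S618
G1 X109.840 Y139.298 F1408
G1 X109.840 Y89.992 F1408
G1 X71.912 Y89.992 F1408
G1 X71.912 Y139.298 F1408
M5
G0 X74.652 Y19.034
M3 S364
G1 X95.501 Y29.104 F2433
G1 X137.930 Y24.784 F2433
G1 X152.223 Y29.715 F2433
M5
G0 X0.000 Y0.000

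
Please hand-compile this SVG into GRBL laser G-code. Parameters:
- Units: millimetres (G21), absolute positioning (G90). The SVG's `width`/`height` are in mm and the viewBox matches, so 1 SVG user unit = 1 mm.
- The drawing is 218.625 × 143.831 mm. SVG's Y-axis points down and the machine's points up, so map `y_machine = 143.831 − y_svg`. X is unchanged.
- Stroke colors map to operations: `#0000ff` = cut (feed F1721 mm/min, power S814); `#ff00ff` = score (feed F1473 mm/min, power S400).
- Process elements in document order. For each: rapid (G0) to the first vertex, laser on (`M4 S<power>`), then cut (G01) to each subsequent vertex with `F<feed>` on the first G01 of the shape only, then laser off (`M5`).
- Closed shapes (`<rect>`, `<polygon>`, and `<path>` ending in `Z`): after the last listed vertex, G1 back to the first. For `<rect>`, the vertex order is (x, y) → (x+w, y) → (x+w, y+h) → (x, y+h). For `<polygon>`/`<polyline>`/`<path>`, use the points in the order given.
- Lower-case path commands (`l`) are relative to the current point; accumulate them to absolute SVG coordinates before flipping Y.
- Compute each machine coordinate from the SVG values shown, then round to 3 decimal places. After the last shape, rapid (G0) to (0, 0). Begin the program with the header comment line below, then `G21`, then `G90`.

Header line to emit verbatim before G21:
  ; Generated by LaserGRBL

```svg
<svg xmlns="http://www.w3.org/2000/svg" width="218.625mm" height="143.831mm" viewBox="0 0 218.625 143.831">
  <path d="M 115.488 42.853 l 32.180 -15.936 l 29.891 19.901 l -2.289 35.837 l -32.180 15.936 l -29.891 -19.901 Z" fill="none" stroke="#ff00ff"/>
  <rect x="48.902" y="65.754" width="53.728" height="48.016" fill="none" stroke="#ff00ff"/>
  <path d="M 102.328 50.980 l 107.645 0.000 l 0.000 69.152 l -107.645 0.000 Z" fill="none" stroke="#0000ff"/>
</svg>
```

; Generated by LaserGRBL
G21
G90
G0 X115.488 Y100.978
M4 S400
G01 X147.668 Y116.914 F1473
G01 X177.559 Y97.013
G01 X175.270 Y61.176
G01 X143.090 Y45.240
G01 X113.199 Y65.141
G01 X115.488 Y100.978
M5
G0 X48.902 Y78.077
M4 S400
G01 X102.630 Y78.077 F1473
G01 X102.630 Y30.061
G01 X48.902 Y30.061
G01 X48.902 Y78.077
M5
G0 X102.328 Y92.851
M4 S814
G01 X209.973 Y92.851 F1721
G01 X209.973 Y23.699
G01 X102.328 Y23.699
G01 X102.328 Y92.851
M5
G0 X0.000 Y0.000

1 u = 1 mm; y_m = 143.831 − y.

[1] `<path>` regular polygon, #ff00ff→score S400 F1473: (115.488,100.978) → (147.668,116.914) → (177.559,97.013) → (175.270,61.176) → (143.090,45.240) → (113.199,65.141) → (115.488,100.978) (closed)

[2] `<rect>` rectangle, #ff00ff→score S400 F1473: (48.902,78.077) → (102.630,78.077) → (102.630,30.061) → (48.902,30.061) → (48.902,78.077) (closed)

[3] `<path>` rectangle, #0000ff→cut S814 F1721: (102.328,92.851) → (209.973,92.851) → (209.973,23.699) → (102.328,23.699) → (102.328,92.851) (closed)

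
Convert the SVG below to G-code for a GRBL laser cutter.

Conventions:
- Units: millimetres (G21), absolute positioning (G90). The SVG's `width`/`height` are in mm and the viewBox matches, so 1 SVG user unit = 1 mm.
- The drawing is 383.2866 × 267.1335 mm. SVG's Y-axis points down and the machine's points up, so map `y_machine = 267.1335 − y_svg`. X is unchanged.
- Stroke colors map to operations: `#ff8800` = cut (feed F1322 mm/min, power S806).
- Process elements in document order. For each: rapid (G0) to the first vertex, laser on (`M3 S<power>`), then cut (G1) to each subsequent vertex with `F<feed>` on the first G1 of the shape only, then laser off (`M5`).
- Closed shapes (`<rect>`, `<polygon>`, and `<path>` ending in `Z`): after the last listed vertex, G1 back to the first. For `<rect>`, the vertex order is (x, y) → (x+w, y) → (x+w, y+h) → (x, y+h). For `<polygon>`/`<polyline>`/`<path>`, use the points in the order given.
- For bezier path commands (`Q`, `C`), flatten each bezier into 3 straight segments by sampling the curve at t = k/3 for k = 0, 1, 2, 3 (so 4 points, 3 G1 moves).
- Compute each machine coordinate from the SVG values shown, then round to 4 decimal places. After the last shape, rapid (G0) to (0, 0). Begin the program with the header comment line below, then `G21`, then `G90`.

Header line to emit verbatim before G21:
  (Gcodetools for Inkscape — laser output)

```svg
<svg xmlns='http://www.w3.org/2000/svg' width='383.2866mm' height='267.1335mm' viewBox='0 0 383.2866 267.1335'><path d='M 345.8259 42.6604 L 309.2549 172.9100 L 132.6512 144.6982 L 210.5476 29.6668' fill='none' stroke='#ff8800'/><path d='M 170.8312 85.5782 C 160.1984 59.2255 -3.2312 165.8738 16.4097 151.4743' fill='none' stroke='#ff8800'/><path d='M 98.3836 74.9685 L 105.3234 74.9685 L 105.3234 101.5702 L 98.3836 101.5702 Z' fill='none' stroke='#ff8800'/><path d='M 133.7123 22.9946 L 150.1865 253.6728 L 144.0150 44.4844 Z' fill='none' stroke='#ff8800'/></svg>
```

(Gcodetools for Inkscape — laser output)
G21
G90
G0 X345.8259 Y224.4731
M3 S806
G1 X309.2549 Y94.2235 F1322
G1 X132.6512 Y122.4353
G1 X210.5476 Y237.4667
M5
G0 X170.8312 Y181.5553
M3 S806
G1 X121.7057 Y172.9835 F1322
G1 X45.3528 Y132.1998
G1 X16.4097 Y115.6592
M5
G0 X98.3836 Y192.1650
M3 S806
G1 X105.3234 Y192.1650 F1322
G1 X105.3234 Y165.5633
G1 X98.3836 Y165.5633
G1 X98.3836 Y192.1650
M5
G0 X133.7123 Y244.1389
M3 S806
G1 X150.1865 Y13.4607 F1322
G1 X144.0150 Y222.6491
G1 X133.7123 Y244.1389
M5
G0 X0.0000 Y0.0000

viewBox `0 0 383.2866 267.1335` with mm width/height → 1 unit = 1 mm. Flip: y_m = 267.1335 − y_svg.

**Shape 1** — `<path>` open polyline, stroke `#ff8800` → cut (S806, F1322). Machine vertices: (345.8259,224.4731) → (309.2549,94.2235) → (132.6512,122.4353) → (210.5476,237.4667). Open path.

**Shape 2** — `<path>` cubic bezier, stroke `#ff8800` → cut (S806, F1322). Control points (SVG): P0=(170.8312,85.5782), P1=(160.1984,59.2255), P2=(-3.2312,165.8738), P3=(16.4097,151.4743); sampled at t=k/3. Machine vertices: (170.8312,181.5553) → (121.7057,172.9835) → (45.3528,132.1998) → (16.4097,115.6592). Open path.

**Shape 3** — `<path>` rectangle, stroke `#ff8800` → cut (S806, F1322). Machine vertices: (98.3836,192.1650) → (105.3234,192.1650) → (105.3234,165.5633) → (98.3836,165.5633) → (98.3836,192.1650). Closed: final G1 returns to the first vertex.

**Shape 4** — `<path>` closed polygon, stroke `#ff8800` → cut (S806, F1322). Machine vertices: (133.7123,244.1389) → (150.1865,13.4607) → (144.0150,222.6491) → (133.7123,244.1389). Closed: final G1 returns to the first vertex.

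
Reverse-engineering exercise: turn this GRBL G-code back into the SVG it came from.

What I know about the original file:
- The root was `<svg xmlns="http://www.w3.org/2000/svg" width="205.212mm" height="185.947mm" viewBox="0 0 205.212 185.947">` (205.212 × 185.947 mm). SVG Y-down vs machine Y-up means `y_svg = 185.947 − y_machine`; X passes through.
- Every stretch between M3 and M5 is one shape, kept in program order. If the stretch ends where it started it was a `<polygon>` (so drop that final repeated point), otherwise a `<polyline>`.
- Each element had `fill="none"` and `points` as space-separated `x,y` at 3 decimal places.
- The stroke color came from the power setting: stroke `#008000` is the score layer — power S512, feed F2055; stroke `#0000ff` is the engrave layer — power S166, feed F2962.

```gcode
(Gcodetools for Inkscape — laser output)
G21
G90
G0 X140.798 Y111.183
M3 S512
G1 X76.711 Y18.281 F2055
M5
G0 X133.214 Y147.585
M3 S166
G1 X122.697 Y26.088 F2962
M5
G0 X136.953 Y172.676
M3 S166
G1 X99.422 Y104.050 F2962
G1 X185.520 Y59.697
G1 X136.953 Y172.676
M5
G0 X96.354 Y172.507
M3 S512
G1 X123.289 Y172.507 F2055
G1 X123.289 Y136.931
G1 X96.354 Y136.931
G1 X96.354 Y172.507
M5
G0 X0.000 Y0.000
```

<svg xmlns="http://www.w3.org/2000/svg" width="205.212mm" height="185.947mm" viewBox="0 0 205.212 185.947">
  <polyline points="140.798,74.764 76.711,167.666" fill="none" stroke="#008000"/>
  <polyline points="133.214,38.362 122.697,159.859" fill="none" stroke="#0000ff"/>
  <polygon points="136.953,13.271 99.422,81.897 185.520,126.250" fill="none" stroke="#0000ff"/>
  <polygon points="96.354,13.440 123.289,13.440 123.289,49.016 96.354,49.016" fill="none" stroke="#008000"/>
</svg>

y_svg = 185.947 − y_m.

[1] S512→`#008000` (score); open run; points: 140.798,74.764 76.711,167.666

[2] S166→`#0000ff` (engrave); open run; points: 133.214,38.362 122.697,159.859

[3] S166→`#0000ff` (engrave); closed run; points: 136.953,13.271 99.422,81.897 185.520,126.250

[4] S512→`#008000` (score); closed run; points: 96.354,13.440 123.289,13.440 123.289,49.016 96.354,49.016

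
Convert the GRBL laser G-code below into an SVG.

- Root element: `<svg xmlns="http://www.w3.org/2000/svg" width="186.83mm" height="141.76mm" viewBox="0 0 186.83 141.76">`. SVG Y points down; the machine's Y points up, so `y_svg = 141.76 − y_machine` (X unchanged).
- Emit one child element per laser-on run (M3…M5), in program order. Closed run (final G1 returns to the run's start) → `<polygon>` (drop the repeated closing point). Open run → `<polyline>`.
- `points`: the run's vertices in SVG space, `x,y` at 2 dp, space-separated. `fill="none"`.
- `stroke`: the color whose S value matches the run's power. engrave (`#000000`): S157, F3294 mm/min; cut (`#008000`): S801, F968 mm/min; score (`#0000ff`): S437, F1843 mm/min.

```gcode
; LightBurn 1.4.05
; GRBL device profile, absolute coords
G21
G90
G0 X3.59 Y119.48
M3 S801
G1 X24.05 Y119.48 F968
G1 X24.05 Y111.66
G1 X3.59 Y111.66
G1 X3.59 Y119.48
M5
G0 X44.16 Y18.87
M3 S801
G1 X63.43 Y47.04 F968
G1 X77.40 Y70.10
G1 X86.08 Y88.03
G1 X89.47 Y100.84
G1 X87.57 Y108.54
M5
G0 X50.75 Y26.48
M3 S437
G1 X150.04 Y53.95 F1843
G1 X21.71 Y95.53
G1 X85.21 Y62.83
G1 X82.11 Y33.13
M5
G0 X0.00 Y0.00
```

Machine Y-up, SVG Y-down with viewBox height 141.76, so y_svg = 141.76 − y_machine; X carries over.

Run 1: power S801 maps to stroke `#008000` (cut). The run returns to its start, so emit a `<polygon>` with points (Y-flipped): 3.59,22.28 24.05,22.28 24.05,30.10 3.59,30.10.

Run 2: power S801 maps to stroke `#008000` (cut). The run is open, so emit a `<polyline>` with points (Y-flipped): 44.16,122.89 63.43,94.72 77.40,71.66 86.08,53.73 89.47,40.92 87.57,33.22.

Run 3: S437 ⇒ score layer `#0000ff`. The run is open, so emit a `<polyline>` with points (Y-flipped): 50.75,115.28 150.04,87.81 21.71,46.23 85.21,78.93 82.11,108.63.

<svg xmlns="http://www.w3.org/2000/svg" width="186.83mm" height="141.76mm" viewBox="0 0 186.83 141.76">
  <polygon points="3.59,22.28 24.05,22.28 24.05,30.10 3.59,30.10" fill="none" stroke="#008000"/>
  <polyline points="44.16,122.89 63.43,94.72 77.40,71.66 86.08,53.73 89.47,40.92 87.57,33.22" fill="none" stroke="#008000"/>
  <polyline points="50.75,115.28 150.04,87.81 21.71,46.23 85.21,78.93 82.11,108.63" fill="none" stroke="#0000ff"/>
</svg>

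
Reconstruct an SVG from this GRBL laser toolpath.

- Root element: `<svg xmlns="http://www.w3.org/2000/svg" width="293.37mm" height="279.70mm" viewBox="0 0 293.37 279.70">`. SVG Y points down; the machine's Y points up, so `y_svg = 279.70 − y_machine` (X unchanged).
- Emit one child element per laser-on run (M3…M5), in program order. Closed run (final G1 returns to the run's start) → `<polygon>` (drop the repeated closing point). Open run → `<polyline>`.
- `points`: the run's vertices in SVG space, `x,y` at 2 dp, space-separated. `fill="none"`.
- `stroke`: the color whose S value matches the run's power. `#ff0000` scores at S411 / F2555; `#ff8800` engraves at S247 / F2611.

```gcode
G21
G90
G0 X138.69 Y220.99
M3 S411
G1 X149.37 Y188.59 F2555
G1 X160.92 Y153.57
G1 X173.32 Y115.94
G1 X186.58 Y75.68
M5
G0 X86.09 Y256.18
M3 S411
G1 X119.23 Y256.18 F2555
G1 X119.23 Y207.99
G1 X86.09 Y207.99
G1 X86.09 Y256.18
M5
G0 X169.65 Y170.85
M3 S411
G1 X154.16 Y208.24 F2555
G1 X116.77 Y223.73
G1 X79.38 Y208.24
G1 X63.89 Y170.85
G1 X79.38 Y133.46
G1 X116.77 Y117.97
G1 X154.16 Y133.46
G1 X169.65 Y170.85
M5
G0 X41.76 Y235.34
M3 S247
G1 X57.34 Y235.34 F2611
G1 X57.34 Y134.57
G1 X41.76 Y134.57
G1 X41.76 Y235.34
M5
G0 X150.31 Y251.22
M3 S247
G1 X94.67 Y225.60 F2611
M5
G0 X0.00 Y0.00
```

Each laser-on run becomes one SVG element. Flip Y back into SVG space with y_svg = 279.70 − y_machine.

Run 1: S411 ⇒ score layer `#ff0000`. The run is open, so emit a `<polyline>` with points (Y-flipped): 138.69,58.71 149.37,91.11 160.92,126.13 173.32,163.76 186.58,204.02.

Run 2: the run's S411 means `#ff0000` (score). The run returns to its start, so emit a `<polygon>` with points (Y-flipped): 86.09,23.52 119.23,23.52 119.23,71.71 86.09,71.71.

Run 3: the run's S411 means `#ff0000` (score). The run returns to its start, so emit a `<polygon>` with points (Y-flipped): 169.65,108.85 154.16,71.46 116.77,55.97 79.38,71.46 63.89,108.85 79.38,146.24 116.77,161.73 154.16,146.24.

Run 4: S247 ⇒ engrave layer `#ff8800`. The run returns to its start, so emit a `<polygon>` with points (Y-flipped): 41.76,44.36 57.34,44.36 57.34,145.13 41.76,145.13.

Run 5: the run's S247 means `#ff8800` (engrave). The run is open, so emit a `<polyline>` with points (Y-flipped): 150.31,28.48 94.67,54.10.

<svg xmlns="http://www.w3.org/2000/svg" width="293.37mm" height="279.70mm" viewBox="0 0 293.37 279.70">
  <polyline points="138.69,58.71 149.37,91.11 160.92,126.13 173.32,163.76 186.58,204.02" fill="none" stroke="#ff0000"/>
  <polygon points="86.09,23.52 119.23,23.52 119.23,71.71 86.09,71.71" fill="none" stroke="#ff0000"/>
  <polygon points="169.65,108.85 154.16,71.46 116.77,55.97 79.38,71.46 63.89,108.85 79.38,146.24 116.77,161.73 154.16,146.24" fill="none" stroke="#ff0000"/>
  <polygon points="41.76,44.36 57.34,44.36 57.34,145.13 41.76,145.13" fill="none" stroke="#ff8800"/>
  <polyline points="150.31,28.48 94.67,54.10" fill="none" stroke="#ff8800"/>
</svg>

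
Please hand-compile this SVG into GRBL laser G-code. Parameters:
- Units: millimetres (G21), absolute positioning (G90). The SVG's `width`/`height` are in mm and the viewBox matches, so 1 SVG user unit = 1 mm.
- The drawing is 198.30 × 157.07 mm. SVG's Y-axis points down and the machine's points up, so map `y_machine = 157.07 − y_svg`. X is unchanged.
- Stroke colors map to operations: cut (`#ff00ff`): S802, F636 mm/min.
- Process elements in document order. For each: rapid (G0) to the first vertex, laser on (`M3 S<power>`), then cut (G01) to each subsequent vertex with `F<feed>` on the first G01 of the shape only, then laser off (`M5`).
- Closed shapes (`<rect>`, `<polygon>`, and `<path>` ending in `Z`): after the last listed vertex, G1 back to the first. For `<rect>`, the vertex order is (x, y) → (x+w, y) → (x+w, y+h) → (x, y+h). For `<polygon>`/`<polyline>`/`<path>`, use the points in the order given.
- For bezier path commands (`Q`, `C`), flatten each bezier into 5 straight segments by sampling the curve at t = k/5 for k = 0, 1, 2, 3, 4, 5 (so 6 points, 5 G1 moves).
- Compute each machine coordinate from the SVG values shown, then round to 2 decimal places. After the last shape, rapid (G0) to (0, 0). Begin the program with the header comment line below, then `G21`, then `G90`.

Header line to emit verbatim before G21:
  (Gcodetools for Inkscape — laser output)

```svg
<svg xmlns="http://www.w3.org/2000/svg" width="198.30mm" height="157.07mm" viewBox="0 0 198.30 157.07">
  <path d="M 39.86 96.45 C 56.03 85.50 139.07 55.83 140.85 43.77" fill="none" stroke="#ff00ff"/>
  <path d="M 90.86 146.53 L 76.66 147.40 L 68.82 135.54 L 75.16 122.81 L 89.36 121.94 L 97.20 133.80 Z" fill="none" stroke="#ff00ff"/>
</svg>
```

viewBox `0 0 198.30 157.07` with mm width/height → 1 unit = 1 mm. Flip: y_m = 157.07 − y_svg.

**Shape 1** — `<path>` cubic bezier, stroke `#ff00ff` → cut (S802, F636). Control points (SVG): P0=(39.86,96.45), P1=(56.03,85.50), P2=(139.07,55.83), P3=(140.85,43.77); sampled at t=k/5. Machine vertices: (39.86,60.62) → (56.40,69.15) → (81.88,80.42) → (109.19,92.70) → (131.22,104.24) → (140.85,113.30). Open path.

**Shape 2** — `<path>` regular polygon, stroke `#ff00ff` → cut (S802, F636). Machine vertices: (90.86,10.54) → (76.66,9.67) → (68.82,21.53) → (75.16,34.26) → (89.36,35.13) → (97.20,23.27) → (90.86,10.54). Closed: final G1 returns to the first vertex.

(Gcodetools for Inkscape — laser output)
G21
G90
G0 X39.86 Y60.62
M3 S802
G01 X56.40 Y69.15 F636
G01 X81.88 Y80.42
G01 X109.19 Y92.70
G01 X131.22 Y104.24
G01 X140.85 Y113.30
M5
G0 X90.86 Y10.54
M3 S802
G01 X76.66 Y9.67 F636
G01 X68.82 Y21.53
G01 X75.16 Y34.26
G01 X89.36 Y35.13
G01 X97.20 Y23.27
G01 X90.86 Y10.54
M5
G0 X0.00 Y0.00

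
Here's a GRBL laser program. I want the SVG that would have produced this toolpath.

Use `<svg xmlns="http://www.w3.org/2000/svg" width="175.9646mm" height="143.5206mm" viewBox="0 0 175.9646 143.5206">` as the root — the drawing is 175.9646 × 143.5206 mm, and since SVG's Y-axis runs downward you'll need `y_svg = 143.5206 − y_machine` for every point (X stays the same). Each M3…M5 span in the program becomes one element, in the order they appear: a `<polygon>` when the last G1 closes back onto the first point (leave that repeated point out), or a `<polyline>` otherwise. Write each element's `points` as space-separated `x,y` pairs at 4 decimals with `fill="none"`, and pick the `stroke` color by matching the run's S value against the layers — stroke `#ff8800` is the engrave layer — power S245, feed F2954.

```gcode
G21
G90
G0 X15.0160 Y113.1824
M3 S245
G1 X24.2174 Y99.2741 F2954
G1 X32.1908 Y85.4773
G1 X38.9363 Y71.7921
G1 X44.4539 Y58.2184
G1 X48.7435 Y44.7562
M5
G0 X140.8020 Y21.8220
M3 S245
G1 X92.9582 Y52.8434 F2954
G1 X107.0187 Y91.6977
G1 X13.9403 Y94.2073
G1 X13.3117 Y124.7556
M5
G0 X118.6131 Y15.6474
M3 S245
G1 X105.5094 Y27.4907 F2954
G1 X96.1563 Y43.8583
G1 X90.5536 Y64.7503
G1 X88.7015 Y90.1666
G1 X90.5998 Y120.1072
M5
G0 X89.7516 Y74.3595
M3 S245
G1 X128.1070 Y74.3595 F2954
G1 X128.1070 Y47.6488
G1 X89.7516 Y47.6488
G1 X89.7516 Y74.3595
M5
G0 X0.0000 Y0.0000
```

Machine Y-up, SVG Y-down with viewBox height 143.5206, so y_svg = 143.5206 − y_machine; X carries over. Every run uses S245, so all elements get stroke `#ff8800` (engrave).

Run 1: The run is open, so emit a `<polyline>` with points (Y-flipped): 15.0160,30.3382 24.2174,44.2465 32.1908,58.0433 38.9363,71.7285 44.4539,85.3022 48.7435,98.7644.

Run 2: The run is open, so emit a `<polyline>` with points (Y-flipped): 140.8020,121.6986 92.9582,90.6772 107.0187,51.8229 13.9403,49.3133 13.3117,18.7650.

Run 3: The run is open, so emit a `<polyline>` with points (Y-flipped): 118.6131,127.8732 105.5094,116.0299 96.1563,99.6623 90.5536,78.7703 88.7015,53.3540 90.5998,23.4134.

Run 4: The run returns to its start, so emit a `<polygon>` with points (Y-flipped): 89.7516,69.1611 128.1070,69.1611 128.1070,95.8718 89.7516,95.8718.

<svg xmlns="http://www.w3.org/2000/svg" width="175.9646mm" height="143.5206mm" viewBox="0 0 175.9646 143.5206">
  <polyline points="15.0160,30.3382 24.2174,44.2465 32.1908,58.0433 38.9363,71.7285 44.4539,85.3022 48.7435,98.7644" fill="none" stroke="#ff8800"/>
  <polyline points="140.8020,121.6986 92.9582,90.6772 107.0187,51.8229 13.9403,49.3133 13.3117,18.7650" fill="none" stroke="#ff8800"/>
  <polyline points="118.6131,127.8732 105.5094,116.0299 96.1563,99.6623 90.5536,78.7703 88.7015,53.3540 90.5998,23.4134" fill="none" stroke="#ff8800"/>
  <polygon points="89.7516,69.1611 128.1070,69.1611 128.1070,95.8718 89.7516,95.8718" fill="none" stroke="#ff8800"/>
</svg>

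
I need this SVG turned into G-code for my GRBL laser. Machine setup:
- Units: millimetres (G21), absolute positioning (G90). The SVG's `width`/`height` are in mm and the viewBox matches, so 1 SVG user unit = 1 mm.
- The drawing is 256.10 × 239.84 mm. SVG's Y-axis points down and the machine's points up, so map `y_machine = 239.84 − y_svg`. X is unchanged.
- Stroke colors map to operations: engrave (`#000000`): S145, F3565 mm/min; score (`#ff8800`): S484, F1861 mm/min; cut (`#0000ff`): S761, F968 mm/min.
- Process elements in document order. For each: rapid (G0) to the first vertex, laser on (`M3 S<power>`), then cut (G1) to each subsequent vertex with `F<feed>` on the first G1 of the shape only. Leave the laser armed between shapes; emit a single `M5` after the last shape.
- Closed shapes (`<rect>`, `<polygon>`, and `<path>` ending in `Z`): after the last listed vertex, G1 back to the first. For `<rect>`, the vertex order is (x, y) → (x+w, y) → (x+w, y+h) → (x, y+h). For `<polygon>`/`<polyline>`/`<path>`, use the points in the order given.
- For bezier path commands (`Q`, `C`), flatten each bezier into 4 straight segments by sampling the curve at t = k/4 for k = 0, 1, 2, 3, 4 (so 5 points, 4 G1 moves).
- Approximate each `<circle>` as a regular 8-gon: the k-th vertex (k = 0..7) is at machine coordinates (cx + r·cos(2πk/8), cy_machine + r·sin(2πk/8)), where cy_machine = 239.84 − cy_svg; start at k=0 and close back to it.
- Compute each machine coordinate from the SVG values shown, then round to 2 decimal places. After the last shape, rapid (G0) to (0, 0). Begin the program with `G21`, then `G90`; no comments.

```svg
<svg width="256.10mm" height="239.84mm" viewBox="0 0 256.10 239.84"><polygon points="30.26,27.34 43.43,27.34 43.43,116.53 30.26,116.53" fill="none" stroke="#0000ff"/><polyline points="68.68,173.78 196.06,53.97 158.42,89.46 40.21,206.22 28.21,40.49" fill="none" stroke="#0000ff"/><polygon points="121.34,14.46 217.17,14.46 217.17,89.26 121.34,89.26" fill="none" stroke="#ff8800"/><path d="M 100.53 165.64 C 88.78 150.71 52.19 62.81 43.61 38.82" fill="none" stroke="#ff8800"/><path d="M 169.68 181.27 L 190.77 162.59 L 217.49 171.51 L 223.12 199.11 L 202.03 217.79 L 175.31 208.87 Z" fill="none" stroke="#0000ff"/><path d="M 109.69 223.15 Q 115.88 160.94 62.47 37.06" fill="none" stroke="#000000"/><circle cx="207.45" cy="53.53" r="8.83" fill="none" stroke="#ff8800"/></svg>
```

G21
G90
G0 X30.26 Y212.50
M3 S761
G1 X43.43 Y212.50 F968
G1 X43.43 Y123.31
G1 X30.26 Y123.31
G1 X30.26 Y212.50
G0 X68.68 Y66.06
M3 S761
G1 X196.06 Y185.87 F968
G1 X158.42 Y150.38
G1 X40.21 Y33.62
G1 X28.21 Y199.35
G0 X121.34 Y225.38
M3 S484
G1 X217.17 Y225.38 F1861
G1 X217.17 Y150.58
G1 X121.34 Y150.58
G1 X121.34 Y225.38
G0 X100.53 Y74.20
M3 S484
G1 X87.89 Y96.94 F1861
G1 X70.88 Y134.21
G1 X54.47 Y173.18
G1 X43.61 Y201.02
G0 X169.68 Y58.57
M3 S761
G1 X190.77 Y77.25 F968
G1 X217.49 Y68.33
G1 X223.12 Y40.73
G1 X202.03 Y22.05
G1 X175.31 Y30.97
G1 X169.68 Y58.57
G0 X109.69 Y16.69
M3 S145
G1 X109.06 Y51.65 F3565
G1 X100.98 Y94.32
G1 X85.45 Y144.69
G1 X62.47 Y202.78
G0 X216.28 Y186.31
M3 S484
G1 X213.69 Y192.55 F1861
G1 X207.45 Y195.14
G1 X201.21 Y192.55
G1 X198.62 Y186.31
G1 X201.21 Y180.07
G1 X207.45 Y177.48
G1 X213.69 Y180.07
G1 X216.28 Y186.31
M5
G0 X0.00 Y0.00

1 u = 1 mm; y_m = 239.84 − y.

[1] `<polygon>` rectangle, #0000ff→cut S761 F968: (30.26,212.50) → (43.43,212.50) → (43.43,123.31) → (30.26,123.31) → (30.26,212.50) (closed)

[2] `<polyline>` open polyline, #0000ff→cut S761 F968: (68.68,66.06) → (196.06,185.87) → (158.42,150.38) → (40.21,33.62) → (28.21,199.35)

[3] `<polygon>` rectangle, #ff8800→score S484 F1861: (121.34,225.38) → (217.17,225.38) → (217.17,150.58) → (121.34,150.58) → (121.34,225.38) (closed)

[4] `<path>` cubic bezier, #ff8800→score S484 F1861: (100.53,74.20) → (87.89,96.94) → (70.88,134.21) → (54.47,173.18) → (43.61,201.02)

[5] `<path>` regular polygon, #0000ff→cut S761 F968: (169.68,58.57) → (190.77,77.25) → (217.49,68.33) → (223.12,40.73) → (202.03,22.05) → (175.31,30.97) → (169.68,58.57) (closed)

[6] `<path>` quadratic bezier, #000000→engrave S145 F3565: (109.69,16.69) → (109.06,51.65) → (100.98,94.32) → (85.45,144.69) → (62.47,202.78)

[7] `<circle>` circle, #ff8800→score S484 F1861: (216.28,186.31) → (213.69,192.55) → (207.45,195.14) → (201.21,192.55) → (198.62,186.31) → (201.21,180.07) → (207.45,177.48) → (213.69,180.07) → (216.28,186.31) (closed)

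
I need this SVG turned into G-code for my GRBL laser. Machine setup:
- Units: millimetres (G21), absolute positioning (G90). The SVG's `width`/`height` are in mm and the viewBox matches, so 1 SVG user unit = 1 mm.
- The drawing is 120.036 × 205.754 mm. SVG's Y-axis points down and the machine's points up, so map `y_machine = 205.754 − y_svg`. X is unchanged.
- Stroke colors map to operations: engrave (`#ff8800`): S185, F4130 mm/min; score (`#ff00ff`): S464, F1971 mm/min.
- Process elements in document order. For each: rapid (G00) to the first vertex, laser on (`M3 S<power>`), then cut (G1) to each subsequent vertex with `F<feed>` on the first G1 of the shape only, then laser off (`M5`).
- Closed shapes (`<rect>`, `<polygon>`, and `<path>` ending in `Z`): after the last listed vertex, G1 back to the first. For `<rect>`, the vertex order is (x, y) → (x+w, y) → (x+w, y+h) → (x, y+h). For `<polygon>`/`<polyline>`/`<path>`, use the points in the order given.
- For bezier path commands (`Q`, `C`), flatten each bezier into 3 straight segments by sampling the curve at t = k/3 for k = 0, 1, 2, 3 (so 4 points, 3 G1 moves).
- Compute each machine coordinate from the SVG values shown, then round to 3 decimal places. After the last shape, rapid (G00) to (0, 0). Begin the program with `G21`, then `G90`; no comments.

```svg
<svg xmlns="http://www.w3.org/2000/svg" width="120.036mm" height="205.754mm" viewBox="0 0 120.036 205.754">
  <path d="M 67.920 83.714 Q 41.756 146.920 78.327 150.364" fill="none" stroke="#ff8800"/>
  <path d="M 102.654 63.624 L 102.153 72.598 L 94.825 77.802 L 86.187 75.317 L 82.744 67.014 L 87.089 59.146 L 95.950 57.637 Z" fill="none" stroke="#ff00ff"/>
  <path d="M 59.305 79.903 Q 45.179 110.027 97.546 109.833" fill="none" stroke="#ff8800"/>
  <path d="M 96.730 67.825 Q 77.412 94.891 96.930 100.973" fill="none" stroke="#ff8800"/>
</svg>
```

Since the viewBox matches the mm dimensions, user units are millimetres directly. The only transform is the Y-flip y_m = 205.754 − y_svg.

Shape 1 is a quadratic bezier drawn with `<path>`. Its stroke #ff8800 means engrave at S185, F4130. After flipping Y the toolpath is (67.920,122.040) → (57.448,86.543) → (60.917,64.326) → (78.327,55.390).

Shape 2 is a regular polygon drawn with `<path>`. Its stroke #ff00ff means score at S464, F1971. After flipping Y the toolpath is (102.654,142.130) → (102.153,133.156) → (94.825,127.952) → (86.187,130.437) → (82.744,138.740) → (87.089,146.608) → (95.950,148.117) → (102.654,142.130), returning to the start.

Shape 3 is a quadratic bezier drawn with `<path>`. Its stroke #ff8800 means engrave at S185, F4130. After flipping Y the toolpath is (59.305,125.851) → (57.276,109.137) → (70.023,99.160) → (97.546,95.921).

Shape 4 is a quadratic bezier drawn with `<path>`. Its stroke #ff8800 means engrave at S185, F4130. After flipping Y the toolpath is (96.730,137.929) → (88.166,122.217) → (88.233,111.167) → (96.930,104.781).

G21
G90
G00 X67.920 Y122.040
M3 S185
G1 X57.448 Y86.543 F4130
G1 X60.917 Y64.326
G1 X78.327 Y55.390
M5
G00 X102.654 Y142.130
M3 S464
G1 X102.153 Y133.156 F1971
G1 X94.825 Y127.952
G1 X86.187 Y130.437
G1 X82.744 Y138.740
G1 X87.089 Y146.608
G1 X95.950 Y148.117
G1 X102.654 Y142.130
M5
G00 X59.305 Y125.851
M3 S185
G1 X57.276 Y109.137 F4130
G1 X70.023 Y99.160
G1 X97.546 Y95.921
M5
G00 X96.730 Y137.929
M3 S185
G1 X88.166 Y122.217 F4130
G1 X88.233 Y111.167
G1 X96.930 Y104.781
M5
G00 X0.000 Y0.000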